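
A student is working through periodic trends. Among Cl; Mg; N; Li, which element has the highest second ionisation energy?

IE_2 is the cost of taking one more electron from the +1 cation: Cl⁺ still has 6 valence electrons; Mg⁺ still has 1 valence electron; N⁺ still has 4 valence electrons; Li⁺ is the bare [He] core.
Pulling an electron out of a noble-gas core costs far more than removing a remaining valence electron, so Li sits at the high end of IE_2.
Valence configurations: Cl⁺ [Ne]3s²3p⁴, Mg⁺ [Ne]3s¹, N⁺ [He]2s²2p².
The numbers (kJ/mol): Cl 2298, Mg 1451, N 2856, Li 7298.
So the second ionization energies run Mg < Cl < N < Li.

Li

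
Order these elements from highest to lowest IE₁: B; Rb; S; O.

O > S > B > Rb

IE₁ increases left→right with effective nuclear charge and decreases top→bottom as the valence shell moves farther out.
Neither a single period nor a single group — weigh both effects.
B > Rb: both effects reinforce here, so B is clearly the higher of the two.
S > B: the two effects oppose for this pair; the across-period effect wins (1000 vs 801 kJ/mol).
O > S: O sits above S in group 16, so the down-group effect alone puts O higher.
For reference (kJ/mol): B 801, O 1314, S 1000, Rb 403.
So from highest to lowest: O > S > B > Rb.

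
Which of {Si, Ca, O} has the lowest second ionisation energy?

Ca

Consider each +1 ion: Si⁺ still has 3 valence electrons; Ca⁺ still has 1 valence electron; O⁺ still has 5 valence electrons.
All are still removing valence electrons, so compare the +1 ions as you would atoms: IE_2 generally rises across a period (higher Z_eff) and falls down a group (larger shell), subject to the usual subshell exceptions.
Valence configurations: Si⁺ [Ne]3s²3p¹, Ca⁺ [Ar]4s¹, O⁺ [He]2s²2p³.
The numbers (kJ/mol): Si 1577, Ca 1145, O 3388.
So the second ionization energies run Ca < Si < O.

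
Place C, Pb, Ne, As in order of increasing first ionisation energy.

Pb < As < C < Ne

C is in period 2, group 14; Ne is in period 2, group 18; As is in period 4, group 15; Pb is in period 6, group 14.
IE₁ increases left→right with effective nuclear charge and decreases top→bottom as the valence shell moves farther out.
These span different periods and groups, so the two trends combine.
As > Pb: both effects reinforce here, so As is clearly the higher of the two.
C > As: period and group pull opposite ways; the down-group shift dominates (1086 vs 947 kJ/mol).
Ne > C: both are in period 2; the period trend gives Ne the larger value.
For reference (kJ/mol): C 1086, Ne 2081, As 947, Pb 716.
So from lowest to highest: Pb < As < C < Ne.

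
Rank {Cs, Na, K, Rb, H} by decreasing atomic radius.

Cs, Rb, K, Na, H

H is in period 1, group 1; Na is in period 3, group 1; K is in period 4, group 1; Rb is in period 5, group 1; Cs is in period 6, group 1.
Across a period the added protons contract the valence shell; down a group each new principal shell makes the atom larger.
All are in group 1, so atomic radius increases down the group.
So from largest to smallest: Cs > Rb > K > Na > H.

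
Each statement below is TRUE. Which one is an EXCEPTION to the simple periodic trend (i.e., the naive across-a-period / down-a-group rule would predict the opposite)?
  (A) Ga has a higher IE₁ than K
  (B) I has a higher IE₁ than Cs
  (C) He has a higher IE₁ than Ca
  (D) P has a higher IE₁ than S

(D)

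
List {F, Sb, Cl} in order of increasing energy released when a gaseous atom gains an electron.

Sb, F, Cl

F is in period 2, group 17; Cl is in period 3, group 17; Sb is in period 5, group 15.
EA tends to increase across a period and decrease down a group, though the pattern is less regular than for IE or radius.
These span different periods and groups, so the two trends combine.
F > Sb: both effects reinforce here, so F is clearly the higher of the two.
Cl > F: this pair runs against the simple trend — see the exception note.
Note the exception: Cl has a higher electron affinity than F, contrary to the simple trend — F's small 2p subshell makes the incoming electron feel strong e⁻–e⁻ repulsion, so Cl actually releases more energy on gaining an electron.
Tabulated electron affinity (kJ/mol): F 328, Cl 349, Sb 103.
So from lowest to highest: Sb < F < Cl.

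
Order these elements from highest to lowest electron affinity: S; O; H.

S > O > H

H is in period 1, group 1; O is in period 2, group 16; S is in period 3, group 16.
Electron affinity generally becomes more exothermic across a period toward the halogens and less exothermic down a group.
Here both period and group differ, so the two effects have to be weighed against each other.
O > H: period and group pull opposite ways; the across-period shift dominates (141 vs 73 kJ/mol).
S > O: this pair runs against the simple trend — see the exception note.
Note the exception: S has a higher electron affinity than O, contrary to the simple trend — the compact 2p subshell of O repels the added electron more than S's larger 3p does.
Tabulated electron affinity (kJ/mol): H 73, O 141, S 200.
So from highest to lowest: S > O > H.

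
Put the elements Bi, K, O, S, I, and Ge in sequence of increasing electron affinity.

K < Bi < Ge < O < S < I

O is in period 2, group 16; S is in period 3, group 16; K is in period 4, group 1; Ge is in period 4, group 14; I is in period 5, group 17; Bi is in period 6, group 15.
Atoms with high Z_eff and room in the valence shell (especially the halogens) have the most exothermic electron affinities.
These span different periods and groups, so the two trends combine.
Bi > K: the two effects oppose for this pair; the across-period effect wins (91 vs 48 kJ/mol).
Ge > Bi: period and group pull opposite ways; the down-group shift dominates (119 vs 91 kJ/mol).
O > Ge: relative to Ge, both the across-period and down-group shifts push O's electron affinity up.
S > O: this pair runs against the simple trend — see the exception note.
I > S: period and group pull opposite ways; the across-period shift dominates (295 vs 200 kJ/mol).
Note the exception: S has a higher electron affinity than O, contrary to the simple trend — the compact 2p subshell of O repels the added electron more than S's larger 3p does.
For reference (kJ/mol): O 141, S 200, K 48, Ge 119, I 295, Bi 91.
So from lowest to highest: K < Bi < Ge < O < S < I.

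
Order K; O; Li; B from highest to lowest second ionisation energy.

IE_2 is the cost of taking one more electron from the +1 cation: K⁺ is the bare [Ar] core; O⁺ still has 5 valence electrons; Li⁺ is the bare [He] core; B⁺ still has 2 valence electrons.
Usually core removal costs more than valence removal, but here the competition is close: a tightly held n=2 valence electron can cost more to remove than an n=3 core electron, so the actual values have to decide it.
Valence configurations: O⁺ [He]2s²2p³, B⁺ [He]2s².
Approximate IE_2 values (kJ/mol): K 3052, O 3388, Li 7298, B 2427.
Hence IE_2: B < K < O < Li.

Li > O > K > B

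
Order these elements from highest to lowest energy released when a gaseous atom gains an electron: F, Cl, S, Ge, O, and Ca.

O is in period 2, group 16; F is in period 2, group 17; S is in period 3, group 16; Cl is in period 3, group 17; Ca is in period 4, group 2; Ge is in period 4, group 14.
Atoms with high Z_eff and room in the valence shell (especially the halogens) have the most exothermic electron affinities.
Neither a single period nor a single group — weigh both effects.
Ge > Ca: Ge lies to the right of Ca in period 4, so the across-period effect alone puts Ge higher.
O > Ge: relative to Ge, both the across-period and down-group shifts push O's electron affinity up.
S > O: this pair runs against the simple trend — see the exception note.
F > S: relative to S, both the across-period and down-group shifts push F's electron affinity up.
Cl > F: this pair runs against the simple trend — see the exception note.
Note the exception: S has a higher electron affinity than O, contrary to the simple trend — the compact 2p subshell of O repels the added electron more than S's larger 3p does.
Note the exception: Cl has a higher electron affinity than F, contrary to the simple trend — F's small 2p subshell makes the incoming electron feel strong e⁻–e⁻ repulsion, so Cl actually releases more energy on gaining an electron.
Tabulated electron affinity (kJ/mol): O 141, F 328, S 200, Cl 349, Ca 2, Ge 119.
So from highest to lowest: Cl > F > S > O > Ge > Ca.

Cl > F > S > O > Ge > Ca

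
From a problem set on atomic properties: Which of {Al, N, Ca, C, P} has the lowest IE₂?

The second ionization energy removes an electron from the +1 ion. For each element: Al⁺ still has 2 valence electrons; N⁺ still has 4 valence electrons; Ca⁺ still has 1 valence electron; C⁺ still has 3 valence electrons; P⁺ still has 4 valence electrons.
All are still removing valence electrons, so compare the +1 ions as you would atoms: IE_2 generally rises across a period (higher Z_eff) and falls down a group (larger shell), subject to the usual subshell exceptions.
Valence configurations: Al⁺ [Ne]3s², N⁺ [He]2s²2p², Ca⁺ [Ar]4s¹, C⁺ [He]2s²2p¹, P⁺ [Ne]3s²3p².
Tabulated IE_2 (kJ/mol): Al 1817, N 2856, Ca 1145, C 2353, P 1907.
Hence IE_2: Ca < Al < P < C < N.

Ca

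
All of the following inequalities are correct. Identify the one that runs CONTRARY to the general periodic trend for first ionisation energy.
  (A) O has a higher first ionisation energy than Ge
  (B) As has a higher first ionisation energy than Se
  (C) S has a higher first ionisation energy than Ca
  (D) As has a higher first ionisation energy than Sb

(B)

The general trend: first ionisation energy increases across a period and decreases down a group.
(A) O (period 2, group 16) vs Ge (period 4, group 14): the stated order agrees with the simple trend.
(B) As (period 4, group 15) vs Se (period 4, group 16): the stated order contradicts the simple trend.
(C) S (period 3, group 16) vs Ca (period 4, group 2): the stated order agrees with the simple trend.
(D) As (period 4, group 15) vs Sb (period 5, group 15): the stated order agrees with the simple trend.
The exception is (B): Se (4p⁴) ionizes more easily than half-filled As (4p³).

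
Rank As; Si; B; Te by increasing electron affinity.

B, As, Si, Te

B is in period 2, group 13; Si is in period 3, group 14; As is in period 4, group 15; Te is in period 5, group 16.
Adding an electron releases more energy for atoms nearer the top right (short of the noble gases).
These sit on a diagonal, where the across-period and down-group effects partly cancel.
As > B: the two effects oppose for this pair; the across-period effect wins (78 vs 27 kJ/mol).
Si > As: the two effects oppose for this pair; the down-group effect wins (134 vs 78 kJ/mol).
Te > Si: the two effects oppose for this pair; the across-period effect wins (190 vs 134 kJ/mol).
Approximate values (kJ/mol): B 27, Si 134, As 78, Te 190.
So from lowest to highest: B < As < Si < Te.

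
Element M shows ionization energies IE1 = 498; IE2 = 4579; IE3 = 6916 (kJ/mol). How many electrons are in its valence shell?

Look for the largest jump between consecutive ionization energies: IE2/IE1 ≈ 9.2, far larger than any earlier ratio.
That jump marks the point where a core electron is being removed. So the atom has 1 valence electron.

1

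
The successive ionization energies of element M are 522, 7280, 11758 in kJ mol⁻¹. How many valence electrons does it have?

1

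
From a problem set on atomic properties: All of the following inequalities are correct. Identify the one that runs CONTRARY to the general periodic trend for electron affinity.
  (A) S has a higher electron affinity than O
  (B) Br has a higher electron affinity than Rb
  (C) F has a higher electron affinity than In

(A)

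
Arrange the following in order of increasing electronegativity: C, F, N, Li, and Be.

Li < Be < C < N < F

EN rises left→right (higher Z_eff, smaller atoms) and falls top→bottom (larger, more shielded atoms).
All lie in period 2, so electronegativity increases left to right.
So from lowest to highest: Li < Be < C < N < F.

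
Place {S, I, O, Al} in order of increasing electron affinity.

O is in period 2, group 16; Al is in period 3, group 13; S is in period 3, group 16; I is in period 5, group 17.
Electron affinity generally becomes more exothermic across a period toward the halogens and less exothermic down a group.
These span different periods and groups, so the two trends combine.
O > Al: both effects reinforce here, so O is clearly the higher of the two.
S > O: this pair runs against the simple trend — see the exception note.
I > S: the two effects oppose for this pair; the across-period effect wins (295 vs 200 kJ/mol).
Note the exception: S has a higher electron affinity than O, contrary to the simple trend — the compact 2p subshell of O repels the added electron more than S's larger 3p does.
Tabulated electron affinity (kJ/mol): O 141, Al 42, S 200, I 295.
So from lowest to highest: Al < O < S < I.

Al < O < S < I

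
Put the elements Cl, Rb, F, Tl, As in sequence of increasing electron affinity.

Atoms with high Z_eff and room in the valence shell (especially the halogens) have the most exothermic electron affinities.
Here both period and group differ, so the two effects have to be weighed against each other.
Rb > Tl: period and group pull opposite ways; the down-group shift dominates (47 vs 19 kJ/mol).
As > Rb: relative to Rb, both the across-period and down-group shifts push As's electron affinity up.
F > As: both effects reinforce here, so F is clearly the higher of the two.
Cl > F: this pair runs against the simple trend — see the exception note.
Note the exception: Cl has a higher electron affinity than F, contrary to the simple trend — F's small 2p subshell makes the incoming electron feel strong e⁻–e⁻ repulsion, so Cl actually releases more energy on gaining an electron.
For reference (kJ/mol): F 328, Cl 349, As 78, Rb 47, Tl 19.
So from lowest to highest: Tl < Rb < As < F < Cl.

Tl < Rb < As < F < Cl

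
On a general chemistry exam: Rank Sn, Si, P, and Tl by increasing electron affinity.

Tl < P < Sn < Si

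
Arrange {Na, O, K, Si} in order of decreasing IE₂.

Consider each +1 ion: Na⁺ is the bare [Ne] core; O⁺ still has 5 valence electrons; K⁺ is the bare [Ar] core; Si⁺ still has 3 valence electrons.
Usually core removal costs more than valence removal, but here the competition is close: a tightly held n=2 valence electron can cost more to remove than an n=3 core electron, so the actual values have to decide it.
Valence configurations: O⁺ [He]2s²2p³, Si⁺ [Ne]3s²3p¹.
Approximate IE_2 values (kJ/mol): Na 4562, O 3388, K 3052, Si 1577.
Putting it together, IE_2: Si < K < O < Na.

Na, O, K, Si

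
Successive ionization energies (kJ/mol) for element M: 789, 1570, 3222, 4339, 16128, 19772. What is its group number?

Look for the largest jump between consecutive ionization energies: IE5/IE4 ≈ 3.7, far larger than any earlier ratio.
That jump marks the point where a core electron is being removed. So the atom has 4 valence electrons.
A main-group element with 4 valence electrons is in group 14.

Group 14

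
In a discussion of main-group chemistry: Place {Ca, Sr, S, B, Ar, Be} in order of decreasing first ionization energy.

Ar, S, Be, B, Ca, Sr

Be is in period 2, group 2; B is in period 2, group 13; S is in period 3, group 16; Ar is in period 3, group 18; Ca is in period 4, group 2; Sr is in period 5, group 2.
Removing the outermost electron gets harder across a period and easier down a group.
These span different periods and groups, so the two trends combine.
Ca > Sr: Ca sits above Sr in group 2, so the down-group effect alone puts Ca higher.
B > Ca: relative to Ca, both the across-period and down-group shifts push B's first ionization energy up.
Be > B: this pair runs against the simple trend — see the exception note.
S > Be: period and group pull opposite ways; the across-period shift dominates (1000 vs 900 kJ/mol).
Ar > S: Ar lies to the right of S in period 3, so the across-period effect alone puts Ar higher.
Note the exception: Be has a higher first ionization energy than B, contrary to the simple trend — removing B's lone 2p electron is easier than breaking Be's filled 2s².
For reference (kJ/mol): Be 900, B 801, S 1000, Ar 1521, Ca 590, Sr 550.
So from highest to lowest: Ar > S > Be > B > Ca > Sr.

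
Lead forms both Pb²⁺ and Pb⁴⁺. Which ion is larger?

Pb²⁺

Both ions have Z = 82 protons, but Pb⁴⁺ has lost more electrons, so its remaining electrons feel a larger effective nuclear charge per electron and are pulled in more tightly.
Higher positive charge → smaller ion, so Pb²⁺ > Pb⁴⁺.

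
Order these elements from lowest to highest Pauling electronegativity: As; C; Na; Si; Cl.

Na < Si < As < C < Cl

C is in period 2, group 14; Na is in period 3, group 1; Si is in period 3, group 14; Cl is in period 3, group 17; As is in period 4, group 15.
EN rises left→right (higher Z_eff, smaller atoms) and falls top→bottom (larger, more shielded atoms).
Here both period and group differ, so the two effects have to be weighed against each other.
Si > Na: both are in period 3; the period trend gives Si the larger value.
As > Si: the two effects oppose for this pair; the across-period effect wins (2.18 vs 1.90).
C > As: period and group pull opposite ways; the down-group shift dominates (2.55 vs 2.18).
Cl > C: the two effects oppose for this pair; the across-period effect wins (3.16 vs 2.55).
Approximate values (Pauling): C 2.55, Na 0.93, Si 1.90, Cl 3.16, As 2.18.
So from lowest to highest: Na < Si < As < C < Cl.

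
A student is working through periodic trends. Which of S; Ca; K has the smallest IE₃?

S

The third ionization energy removes an electron from the +2 ion. For each element: S²⁺ still has 4 valence electrons; Ca²⁺ is the bare [Ar] core; K²⁺ is already 1 electron into the core.
Breaking into a closed-shell core is much more expensive than removing a leftover valence electron — K and Ca have the largest IE_3 here.
The numbers (kJ/mol): S 3357, Ca 4912, K 4420.
Hence IE_3: S < K < Ca.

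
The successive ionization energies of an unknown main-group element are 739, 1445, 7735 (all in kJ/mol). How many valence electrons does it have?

Look for the largest jump between consecutive ionization energies: IE3/IE2 ≈ 5.4, far larger than any earlier ratio.
That jump marks the point where a core electron is being removed. So the atom has 2 valence electrons.

2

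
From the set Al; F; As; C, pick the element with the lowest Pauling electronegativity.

Al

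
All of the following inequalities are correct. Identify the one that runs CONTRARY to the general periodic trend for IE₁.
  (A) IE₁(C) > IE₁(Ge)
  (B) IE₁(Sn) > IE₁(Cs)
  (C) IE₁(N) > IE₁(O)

The general trend: IE₁ increases across a period and decreases down a group.
(A) C (period 2, group 14) vs Ge (period 4, group 14): the stated order agrees with the simple trend.
(B) Sn (period 5, group 14) vs Cs (period 6, group 1): the stated order agrees with the simple trend.
(C) N (period 2, group 15) vs O (period 2, group 16): the stated order contradicts the simple trend.
The exception is (C): pairing an electron in O's 2p⁴ costs repulsion energy, so O ionizes more easily than half-filled N (2p³).

(C)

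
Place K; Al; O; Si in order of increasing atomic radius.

O < Si < Al < K

Radius decreases left→right (rising Z_eff, same n) and increases top→bottom (higher n).
Here both period and group differ, so the two effects have to be weighed against each other.
Si > O: both effects reinforce here, so Si is clearly the larger of the two.
Al > Si: both are in period 3; the period trend gives Al the larger value.
K > Al: both effects reinforce here, so K is clearly the larger of the two.
Approximate values (pm): O 63, Al 126, Si 116, K 196.
So from smallest to largest: O < Si < Al < K.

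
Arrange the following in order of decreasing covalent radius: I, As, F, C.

C is in period 2, group 14; F is in period 2, group 17; As is in period 4, group 15; I is in period 5, group 17.
Across a period the added protons contract the valence shell; down a group each new principal shell makes the atom larger.
Neither a single period nor a single group — weigh both effects.
C > F: C lies to the left of F in period 2, so the across-period effect alone puts C larger.
As > C: the two effects oppose for this pair; the down-group effect wins (121 vs 75 pm).
I > As: the two effects oppose for this pair; the down-group effect wins (133 vs 121 pm).
For reference (pm): C 75, F 64, As 121, I 133.
So from largest to smallest: I > As > C > F.

I > As > C > F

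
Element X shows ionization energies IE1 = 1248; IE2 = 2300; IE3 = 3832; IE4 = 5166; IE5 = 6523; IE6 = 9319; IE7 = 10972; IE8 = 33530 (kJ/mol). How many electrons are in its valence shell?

7

Look for the largest jump between consecutive ionization energies: IE8/IE7 ≈ 3.1, far larger than any earlier ratio.
That jump marks the point where a core electron is being removed. So the atom has 7 valence electrons.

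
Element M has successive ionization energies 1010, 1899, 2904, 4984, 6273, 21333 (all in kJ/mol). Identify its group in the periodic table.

Group 15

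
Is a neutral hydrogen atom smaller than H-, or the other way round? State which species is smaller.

Forming H- adds 1 electron to H. More electron–electron repulsion in the same shell, with unchanged nuclear charge, lets the cloud expand.
An anion is larger than its parent atom: H- > H.

H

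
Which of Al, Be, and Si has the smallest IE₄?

Si

After 3 electrons have been removed, what remains? Al³⁺ is the bare [Ne] core; Be³⁺ is already 1 electron into the core; Si³⁺ still has 1 valence electron.
Breaking into a closed-shell core is much more expensive than removing a leftover valence electron — Al and Be have the largest IE_4 here.
Tabulated IE_4 (kJ/mol): Al 11577, Be 21007, Si 4356.
Hence IE_4: Si < Al < Be.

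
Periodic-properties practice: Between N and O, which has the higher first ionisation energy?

N

N is in period 2, group 15; O is in period 2, group 16.
First ionization energy rises across a period (greater Z_eff holds electrons more tightly) and falls down a group (valence electrons are farther from the nucleus).
All lie in period 2; the across-period trend (first ionization energy increases left to right) applies, with the exception below.
Note the exception: N has a higher first ionization energy than O, contrary to the simple trend — pairing an electron in O's 2p⁴ costs repulsion energy, so O ionizes more easily than half-filled N (2p³).
Tabulated first ionization energy (kJ/mol): N 1402, O 1314.
So N has the higher first ionisation energy (N > O).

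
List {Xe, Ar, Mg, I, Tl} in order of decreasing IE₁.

Ar > Xe > I > Mg > Tl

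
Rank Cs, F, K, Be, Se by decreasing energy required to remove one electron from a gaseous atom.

F, Se, Be, K, Cs

IE₁ increases left→right with effective nuclear charge and decreases top→bottom as the valence shell moves farther out.
Neither a single period nor a single group — weigh both effects.
K > Cs: K sits above Cs in group 1, so the down-group effect alone puts K higher.
Be > K: relative to K, both the across-period and down-group shifts push Be's first ionization energy up.
Se > Be: period and group pull opposite ways; the across-period shift dominates (941 vs 900 kJ/mol).
F > Se: both effects reinforce here, so F is clearly the higher of the two.
For reference (kJ/mol): Be 900, F 1681, K 419, Se 941, Cs 376.
So from highest to lowest: F > Se > Be > K > Cs.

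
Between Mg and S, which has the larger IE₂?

Consider each +1 ion: Mg⁺ still has 1 valence electron; S⁺ still has 5 valence electrons.
All are still removing valence electrons, so compare the +1 ions as you would atoms: IE_2 generally rises across a period (higher Z_eff) and falls down a group (larger shell), subject to the usual subshell exceptions.
Valence configurations: Mg⁺ [Ne]3s¹, S⁺ [Ne]3s²3p³.
Tabulated IE_2 (kJ/mol): Mg 1451, S 2252.
Putting it together, IE_2: Mg < S.

S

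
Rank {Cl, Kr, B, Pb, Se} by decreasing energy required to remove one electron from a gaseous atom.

B is in period 2, group 13; Cl is in period 3, group 17; Se is in period 4, group 16; Kr is in period 4, group 18; Pb is in period 6, group 14.
Removing the outermost electron gets harder across a period and easier down a group.
Neither a single period nor a single group — weigh both effects.
B > Pb: the two effects oppose for this pair; the down-group effect wins (801 vs 716 kJ/mol).
Se > B: the two effects oppose for this pair; the across-period effect wins (941 vs 801 kJ/mol).
Cl > Se: relative to Se, both the across-period and down-group shifts push Cl's first ionization energy up.
Kr > Cl: the two effects oppose for this pair; the across-period effect wins (1351 vs 1251 kJ/mol).
Approximate values (kJ/mol): B 801, Cl 1251, Se 941, Kr 1351, Pb 716.
So from highest to lowest: Kr > Cl > Se > B > Pb.

Kr > Cl > Se > B > Pb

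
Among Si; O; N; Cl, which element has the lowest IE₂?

Consider each +1 ion: Si⁺ still has 3 valence electrons; O⁺ still has 5 valence electrons; N⁺ still has 4 valence electrons; Cl⁺ still has 6 valence electrons.
All are still removing valence electrons, so compare the +1 ions as you would atoms: IE_2 generally rises across a period (higher Z_eff) and falls down a group (larger shell), subject to the usual subshell exceptions.
Valence configurations: Si⁺ [Ne]3s²3p¹, O⁺ [He]2s²2p³, N⁺ [He]2s²2p², Cl⁺ [Ne]3s²3p⁴.
Approximate IE_2 values (kJ/mol): Si 1577, O 3388, N 2856, Cl 2298.
So the second ionization energies run Si < Cl < N < O.

Si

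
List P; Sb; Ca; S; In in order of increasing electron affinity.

Ca < In < P < Sb < S

P is in period 3, group 15; S is in period 3, group 16; Ca is in period 4, group 2; In is in period 5, group 13; Sb is in period 5, group 15.
Adding an electron releases more energy for atoms nearer the top right (short of the noble gases).
Neither a single period nor a single group — weigh both effects.
In > Ca: period and group pull opposite ways; the across-period shift dominates (29 vs 2 kJ/mol).
P > In: both effects reinforce here, so P is clearly the higher of the two.
Sb > P: this pair runs against the simple trend — see the exception note.
S > Sb: relative to Sb, both the across-period and down-group shifts push S's electron affinity up.
Note the exception: Sb has a higher electron affinity than P, contrary to the simple trend — both are half-filled np³, but the pairing/repulsion penalty for the added electron shrinks as the p orbitals become larger and more diffuse down the group, and for Sb that outweighs the weaker nuclear attraction.
For reference (kJ/mol): P 72, S 200, Ca 2, In 29, Sb 103.
So from lowest to highest: Ca < In < P < Sb < S.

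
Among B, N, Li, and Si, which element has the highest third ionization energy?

IE_3 is the cost of taking one more electron from the +2 cation: B²⁺ still has 1 valence electron; N²⁺ still has 3 valence electrons; Li²⁺ is already 1 electron into the core; Si²⁺ still has 2 valence electrons.
Core electrons are held far more tightly than valence electrons, so Li tops the IE_3 order.
Valence configurations: B²⁺ [He]2s¹, N²⁺ [He]2s²2p¹, Si²⁺ [Ne]3s².
The numbers (kJ/mol): B 3660, N 4578, Li 11815, Si 3232.
Putting it together, IE_3: Si < B < N < Li.

Li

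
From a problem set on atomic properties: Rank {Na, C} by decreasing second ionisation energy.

IE_2 is the cost of taking one more electron from the +1 cation: Na⁺ is the bare [Ne] core; C⁺ still has 3 valence electrons.
Breaking into a closed-shell core is much more expensive than removing a leftover valence electron — Na has the largest IE_2 here.
Approximate IE_2 values (kJ/mol): Na 4562, C 2353.
Putting it together, IE_2: C < Na.

Na > C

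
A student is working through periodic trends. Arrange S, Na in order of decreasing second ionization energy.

Consider each +1 ion: S⁺ still has 5 valence electrons; Na⁺ is the bare [Ne] core.
Core electrons are held far more tightly than valence electrons, so Na tops the IE_2 order.
Tabulated IE_2 (kJ/mol): S 2252, Na 4562.
Overall IE_2 order: S < Na.

Na > S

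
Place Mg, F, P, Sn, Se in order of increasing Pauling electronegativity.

EN rises left→right (higher Z_eff, smaller atoms) and falls top→bottom (larger, more shielded atoms).
Neither a single period nor a single group — weigh both effects.
Sn > Mg: the two effects oppose for this pair; the across-period effect wins (1.96 vs 1.31).
P > Sn: relative to Sn, both the across-period and down-group shifts push P's electronegativity up.
Se > P: the two effects oppose for this pair; the across-period effect wins (2.55 vs 2.19).
F > Se: relative to Se, both the across-period and down-group shifts push F's electronegativity up.
Tabulated electronegativity (Pauling): F 3.98, Mg 1.31, P 2.19, Se 2.55, Sn 1.96.
So from lowest to highest: Mg < Sn < P < Se < F.

Mg < Sn < P < Se < F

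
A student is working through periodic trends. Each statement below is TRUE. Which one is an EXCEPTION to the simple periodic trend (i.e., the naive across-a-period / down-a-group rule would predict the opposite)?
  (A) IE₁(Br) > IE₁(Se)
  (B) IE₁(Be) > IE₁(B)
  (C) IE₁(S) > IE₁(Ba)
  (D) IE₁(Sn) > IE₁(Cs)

(B)

The general trend: IE₁ increases across a period and decreases down a group.
(A) Br (period 4, group 17) vs Se (period 4, group 16): the stated order agrees with the simple trend.
(B) Be (period 2, group 2) vs B (period 2, group 13): the stated order contradicts the simple trend.
(C) S (period 3, group 16) vs Ba (period 6, group 2): the stated order agrees with the simple trend.
(D) Sn (period 5, group 14) vs Cs (period 6, group 1): the stated order agrees with the simple trend.
The exception is (B): removing B's lone 2p electron is easier than breaking Be's filled 2s².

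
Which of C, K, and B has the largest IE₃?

C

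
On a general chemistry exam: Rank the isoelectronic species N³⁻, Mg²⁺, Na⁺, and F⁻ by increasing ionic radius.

All of these have 10 electrons, so size is governed by nuclear charge alone: the more protons, the stronger the pull on the same electron cloud, and the smaller the ion.
Nuclear charges: Mg²⁺ (Z=12), Na⁺ (Z=11), F⁻ (Z=9), N³⁻ (Z=7).
Smallest to largest: Mg²⁺ < Na⁺ < F⁻ < N³⁻.

Mg²⁺ < Na⁺ < F⁻ < N³⁻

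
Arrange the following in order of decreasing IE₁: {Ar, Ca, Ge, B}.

B is in period 2, group 13; Ar is in period 3, group 18; Ca is in period 4, group 2; Ge is in period 4, group 14.
IE₁ increases left→right with effective nuclear charge and decreases top→bottom as the valence shell moves farther out.
Neither a single period nor a single group — weigh both effects.
Ge > Ca: Ge lies to the right of Ca in period 4, so the across-period effect alone puts Ge higher.
B > Ge: period and group pull opposite ways; the down-group shift dominates (801 vs 762 kJ/mol).
Ar > B: period and group pull opposite ways; the across-period shift dominates (1521 vs 801 kJ/mol).
Approximate values (kJ/mol): B 801, Ar 1521, Ca 590, Ge 762.
So from highest to lowest: Ar > B > Ge > Ca.

Ar, B, Ge, Ca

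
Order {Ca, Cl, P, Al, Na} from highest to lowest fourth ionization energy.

The fourth ionization energy removes an electron from the +3 ion. For each element: Ca³⁺ is already 1 electron into the core; Cl³⁺ still has 4 valence electrons; P³⁺ still has 2 valence electrons; Al³⁺ is the bare [Ne] core; Na³⁺ is already 2 electrons into the core.
Core electrons are held far more tightly than valence electrons, so Ca, Na and Al top the IE_4 order.
Valence configurations: Cl³⁺ [Ne]3s²3p², P³⁺ [Ne]3s².
The numbers (kJ/mol): Ca 6491, Cl 5159, P 4964, Al 11577, Na 9543.
Overall IE_4 order: P < Cl < Ca < Na < Al.

Al > Na > Ca > Cl > P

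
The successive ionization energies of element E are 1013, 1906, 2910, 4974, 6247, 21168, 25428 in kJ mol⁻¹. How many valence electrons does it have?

5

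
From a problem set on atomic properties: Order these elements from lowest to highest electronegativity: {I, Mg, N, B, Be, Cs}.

Cs < Mg < Be < B < I < N

Be is in period 2, group 2; B is in period 2, group 13; N is in period 2, group 15; Mg is in period 3, group 2; I is in period 5, group 17; Cs is in period 6, group 1.
Smaller atoms with higher effective nuclear charge are more electronegative.
These span different periods and groups, so the two trends combine.
Mg > Cs: relative to Cs, both the across-period and down-group shifts push Mg's electronegativity up.
Be > Mg: Be sits above Mg in group 2, so the down-group effect alone puts Be higher.
B > Be: B lies to the right of Be in period 2, so the across-period effect alone puts B higher.
I > B: the two effects oppose for this pair; the across-period effect wins (2.66 vs 2.04).
N > I: period and group pull opposite ways; the down-group shift dominates (3.04 vs 2.66).
Approximate values (Pauling): Be 1.57, B 2.04, N 3.04, Mg 1.31, I 2.66, Cs 0.79.
So from lowest to highest: Cs < Mg < Be < B < I < N.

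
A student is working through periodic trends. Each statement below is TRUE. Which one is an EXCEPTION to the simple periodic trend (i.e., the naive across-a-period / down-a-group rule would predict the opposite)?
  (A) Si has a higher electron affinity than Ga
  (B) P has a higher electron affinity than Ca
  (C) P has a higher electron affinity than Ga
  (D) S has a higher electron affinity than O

The general trend: electron affinity increases across a period and decreases down a group.
(A) Si (period 3, group 14) vs Ga (period 4, group 13): the stated order agrees with the simple trend.
(B) P (period 3, group 15) vs Ca (period 4, group 2): the stated order agrees with the simple trend.
(C) P (period 3, group 15) vs Ga (period 4, group 13): the stated order agrees with the simple trend.
(D) S (period 3, group 16) vs O (period 2, group 16): the stated order contradicts the simple trend.
The exception is (D): the compact 2p subshell of O repels the added electron more than S's larger 3p does.

(D)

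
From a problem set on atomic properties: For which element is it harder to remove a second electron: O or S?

O

IE_2 is the cost of taking one more electron from the +1 cation: O⁺ still has 5 valence electrons; S⁺ still has 5 valence electrons.
All are still removing valence electrons, so compare the +1 ions as you would atoms: IE_2 generally rises across a period (higher Z_eff) and falls down a group (larger shell), subject to the usual subshell exceptions.
Valence configurations: O⁺ [He]2s²2p³, S⁺ [Ne]3s²3p³.
Tabulated IE_2 (kJ/mol): O 3388, S 2252.
Putting it together, IE_2: S < O.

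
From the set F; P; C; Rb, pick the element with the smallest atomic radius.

F

C is in period 2, group 14; F is in period 2, group 17; P is in period 3, group 15; Rb is in period 5, group 1.
Across a period the added protons contract the valence shell; down a group each new principal shell makes the atom larger.
Neither a single period nor a single group — weigh both effects.
C > F: both are in period 2; the period trend gives C the larger value.
P > C: the two effects oppose for this pair; the down-group effect wins (111 vs 75 pm).
Rb > P: both effects reinforce here, so Rb is clearly the larger of the two.
Tabulated atomic radius (pm): C 75, F 64, P 111, Rb 210.
The smallest atomic radius among these belongs to F.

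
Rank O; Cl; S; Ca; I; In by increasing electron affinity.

Ca < In < O < S < I < Cl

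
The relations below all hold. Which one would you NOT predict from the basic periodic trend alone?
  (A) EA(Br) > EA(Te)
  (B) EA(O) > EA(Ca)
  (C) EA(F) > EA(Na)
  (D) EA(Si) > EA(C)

(D)

The general trend: electron affinity increases across a period and decreases down a group.
(A) Br (period 4, group 17) vs Te (period 5, group 16): the stated order agrees with the simple trend.
(B) O (period 2, group 16) vs Ca (period 4, group 2): the stated order agrees with the simple trend.
(C) F (period 2, group 17) vs Na (period 3, group 1): the stated order agrees with the simple trend.
(D) Si (period 3, group 14) vs C (period 2, group 14): the stated order contradicts the simple trend.
The exception is (D): Si's larger, more diffuse 3p orbitals accept an added electron slightly more readily than C's compact 2p.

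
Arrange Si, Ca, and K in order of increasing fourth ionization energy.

Si, K, Ca

After 3 electrons have been removed, what remains? Si³⁺ still has 1 valence electron; Ca³⁺ is already 1 electron into the core; K³⁺ is already 2 electrons into the core.
Pulling an electron out of a noble-gas core costs far more than removing a remaining valence electron, so K and Ca sit at the high end of IE_4.
Tabulated IE_4 (kJ/mol): Si 4356, Ca 6491, K 5877.
Putting it together, IE_4: Si < K < Ca.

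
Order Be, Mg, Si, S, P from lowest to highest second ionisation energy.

Mg, Si, Be, P, S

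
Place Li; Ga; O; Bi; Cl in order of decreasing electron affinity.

Cl > O > Bi > Li > Ga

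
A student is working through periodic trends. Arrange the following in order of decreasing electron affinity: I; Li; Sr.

I > Li > Sr

EA tends to increase across a period and decrease down a group, though the pattern is less regular than for IE or radius.
Neither a single period nor a single group — weigh both effects.
Li > Sr: period and group pull opposite ways; the down-group shift dominates (60 vs 5 kJ/mol).
I > Li: period and group pull opposite ways; the across-period shift dominates (295 vs 60 kJ/mol).
For reference (kJ/mol): Li 60, Sr 5, I 295.
So from highest to lowest: I > Li > Sr.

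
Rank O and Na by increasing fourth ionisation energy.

O < Na

IE_4 is the cost of taking one more electron from the +3 cation: O³⁺ still has 3 valence electrons; Na³⁺ is already 2 electrons into the core.
Breaking into a closed-shell core is much more expensive than removing a leftover valence electron — Na has the largest IE_4 here.
The numbers (kJ/mol): O 7469, Na 9543.
Putting it together, IE_4: O < Na.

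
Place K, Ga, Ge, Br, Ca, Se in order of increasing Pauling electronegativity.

K is in period 4, group 1; Ca is in period 4, group 2; Ga is in period 4, group 13; Ge is in period 4, group 14; Se is in period 4, group 16; Br is in period 4, group 17.
Electronegativity increases across a period and decreases down a group, tracking effective nuclear charge and atomic size.
All lie in period 4, so electronegativity increases left to right.
So from lowest to highest: K < Ca < Ga < Ge < Se < Br.

K < Ca < Ga < Ge < Se < Br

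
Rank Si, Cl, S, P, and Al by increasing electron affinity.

Al < P < Si < S < Cl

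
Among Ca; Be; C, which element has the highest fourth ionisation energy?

After 3 electrons have been removed, what remains? Ca³⁺ is already 1 electron into the core; Be³⁺ is already 1 electron into the core; C³⁺ still has 1 valence electron.
Core electrons are held far more tightly than valence electrons, so Ca and Be top the IE_4 order.
The numbers (kJ/mol): Ca 6491, Be 21007, C 6223.
Putting it together, IE_4: C < Ca < Be.

Be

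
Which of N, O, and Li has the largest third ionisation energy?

Li

After 2 electrons have been removed, what remains? N²⁺ still has 3 valence electrons; O²⁺ still has 4 valence electrons; Li²⁺ is already 1 electron into the core.
Core electrons are held far more tightly than valence electrons, so Li tops the IE_3 order.
Valence configurations: N²⁺ [He]2s²2p¹, O²⁺ [He]2s²2p².
Approximate IE_3 values (kJ/mol): N 4578, O 5300, Li 11815.
Hence IE_3: N < O < Li.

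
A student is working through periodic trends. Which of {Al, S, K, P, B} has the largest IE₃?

K

IE_3 is the cost of taking one more electron from the +2 cation: Al²⁺ still has 1 valence electron; S²⁺ still has 4 valence electrons; K²⁺ is already 1 electron into the core; P²⁺ still has 3 valence electrons; B²⁺ still has 1 valence electron.
Pulling an electron out of a noble-gas core costs far more than removing a remaining valence electron, so K sits at the high end of IE_3.
Valence configurations: Al²⁺ [Ne]3s¹, S²⁺ [Ne]3s²3p², P²⁺ [Ne]3s²3p¹, B²⁺ [He]2s¹.
The numbers (kJ/mol): Al 2745, S 3357, K 4420, P 2914, B 3660.
So the third ionization energies run Al < P < S < B < K.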